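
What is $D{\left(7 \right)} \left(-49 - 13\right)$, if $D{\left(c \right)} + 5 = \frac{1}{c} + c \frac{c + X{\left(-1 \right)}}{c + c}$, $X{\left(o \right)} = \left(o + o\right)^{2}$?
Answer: $- \frac{279}{7} \approx -39.857$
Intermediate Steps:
$X{\left(o \right)} = 4 o^{2}$ ($X{\left(o \right)} = \left(2 o\right)^{2} = 4 o^{2}$)
$D{\left(c \right)} = -3 + \frac{1}{c} + \frac{c}{2}$ ($D{\left(c \right)} = -5 + \left(\frac{1}{c} + c \frac{c + 4 \left(-1\right)^{2}}{c + c}\right) = -5 + \left(\frac{1}{c} + c \frac{c + 4 \cdot 1}{2 c}\right) = -5 + \left(\frac{1}{c} + c \left(c + 4\right) \frac{1}{2 c}\right) = -5 + \left(\frac{1}{c} + c \left(4 + c\right) \frac{1}{2 c}\right) = -5 + \left(\frac{1}{c} + c \frac{4 + c}{2 c}\right) = -5 + \left(\frac{1}{c} + \left(2 + \frac{c}{2}\right)\right) = -5 + \left(2 + \frac{1}{c} + \frac{c}{2}\right) = -3 + \frac{1}{c} + \frac{c}{2}$)
$D{\left(7 \right)} \left(-49 - 13\right) = \left(-3 + \frac{1}{7} + \frac{1}{2} \cdot 7\right) \left(-49 - 13\right) = \left(-3 + \frac{1}{7} + \frac{7}{2}\right) \left(-62\right) = \frac{9}{14} \left(-62\right) = - \frac{279}{7}$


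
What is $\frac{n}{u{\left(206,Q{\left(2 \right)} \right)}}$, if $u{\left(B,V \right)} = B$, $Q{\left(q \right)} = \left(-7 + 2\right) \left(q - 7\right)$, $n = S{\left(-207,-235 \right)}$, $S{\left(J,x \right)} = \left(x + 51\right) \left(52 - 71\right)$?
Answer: $\frac{1748}{103} \approx 16.971$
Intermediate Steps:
$S{\left(J,x \right)} = -969 - 19 x$ ($S{\left(J,x \right)} = \left(51 + x\right) \left(-19\right) = -969 - 19 x$)
$n = 3496$ ($n = -969 - -4465 = -969 + 4465 = 3496$)
$Q{\left(q \right)} = 35 - 5 q$ ($Q{\left(q \right)} = - 5 \left(-7 + q\right) = 35 - 5 q$)
$\frac{n}{u{\left(206,Q{\left(2 \right)} \right)}} = \frac{3496}{206} = 3496 \cdot \frac{1}{206} = \frac{1748}{103}$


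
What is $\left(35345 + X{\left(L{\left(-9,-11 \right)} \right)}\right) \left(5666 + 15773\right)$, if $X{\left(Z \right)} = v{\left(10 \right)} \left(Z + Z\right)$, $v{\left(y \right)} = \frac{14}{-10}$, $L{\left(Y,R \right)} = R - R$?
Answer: $757761455$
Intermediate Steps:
$L{\left(Y,R \right)} = 0$
$v{\left(y \right)} = - \frac{7}{5}$ ($v{\left(y \right)} = 14 \left(- \frac{1}{10}\right) = - \frac{7}{5}$)
$X{\left(Z \right)} = - \frac{14 Z}{5}$ ($X{\left(Z \right)} = - \frac{7 \left(Z + Z\right)}{5} = - \frac{7 \cdot 2 Z}{5} = - \frac{14 Z}{5}$)
$\left(35345 + X{\left(L{\left(-9,-11 \right)} \right)}\right) \left(5666 + 15773\right) = \left(35345 - 0\right) \left(5666 + 15773\right) = \left(35345 + 0\right) 21439 = 35345 \cdot 21439 = 757761455$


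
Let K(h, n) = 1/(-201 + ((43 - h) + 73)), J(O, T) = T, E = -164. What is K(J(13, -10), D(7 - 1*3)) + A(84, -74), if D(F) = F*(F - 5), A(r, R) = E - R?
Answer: -6751/75 ≈ -90.013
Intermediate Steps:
A(r, R) = -164 - R
D(F) = F*(-5 + F)
K(h, n) = 1/(-85 - h) (K(h, n) = 1/(-201 + (116 - h)) = 1/(-85 - h))
K(J(13, -10), D(7 - 1*3)) + A(84, -74) = -1/(85 - 10) + (-164 - 1*(-74)) = -1/75 + (-164 + 74) = -1*1/75 - 90 = -1/75 - 90 = -6751/75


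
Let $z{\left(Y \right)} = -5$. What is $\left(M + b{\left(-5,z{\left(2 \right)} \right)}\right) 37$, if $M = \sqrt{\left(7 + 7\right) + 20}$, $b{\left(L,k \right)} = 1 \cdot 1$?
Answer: $37 + 37 \sqrt{34} \approx 252.75$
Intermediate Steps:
$b{\left(L,k \right)} = 1$
$M = \sqrt{34}$ ($M = \sqrt{14 + 20} = \sqrt{34} \approx 5.8309$)
$\left(M + b{\left(-5,z{\left(2 \right)} \right)}\right) 37 = \left(\sqrt{34} + 1\right) 37 = \left(1 + \sqrt{34}\right) 37 = 37 + 37 \sqrt{34}$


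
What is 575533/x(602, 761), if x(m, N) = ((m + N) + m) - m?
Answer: 575533/1363 ≈ 422.25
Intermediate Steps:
x(m, N) = N + m (x(m, N) = ((N + m) + m) - m = (N + 2*m) - m = N + m)
575533/x(602, 761) = 575533/(761 + 602) = 575533/1363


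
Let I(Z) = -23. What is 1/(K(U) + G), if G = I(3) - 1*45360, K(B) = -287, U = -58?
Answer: -1/45670 ≈ -2.1896e-5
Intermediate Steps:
G = -45383 (G = -23 - 1*45360 = -23 - 45360 = -45383)
1/(K(U) + G) = 1/(-287 - 45383) = 1/(-45670) = -1/45670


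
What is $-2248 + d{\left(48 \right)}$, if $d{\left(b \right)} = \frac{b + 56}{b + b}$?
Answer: $- \frac{26963}{12} \approx -2246.9$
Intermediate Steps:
$d{\left(b \right)} = \frac{56 + b}{2 b}$
$-2248 + d{\left(48 \right)} = -2248 + \frac{56 + 48}{2 \cdot 48} = -2248 + \frac{1}{2} \cdot \frac{1}{48} \cdot 104 = -2248 + \frac{13}{12} = - \frac{26963}{12}$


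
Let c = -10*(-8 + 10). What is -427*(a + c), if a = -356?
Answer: 160552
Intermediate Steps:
c = -20 (c = -10*2 = -20)
-427*(a + c) = -427*(-356 - 20) = -427*(-376) = 160552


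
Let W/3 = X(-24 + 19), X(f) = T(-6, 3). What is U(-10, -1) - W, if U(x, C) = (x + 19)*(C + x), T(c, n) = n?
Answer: -108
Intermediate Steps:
X(f) = 3
U(x, C) = (19 + x)*(C + x)
W = 9 (W = 3*3 = 9)
U(-10, -1) - W = ((-10)² + 19*(-1) + 19*(-10) - 1*(-10)) - 1*9 = (100 - 19 - 190 + 10) - 9 = -99 - 9 = -108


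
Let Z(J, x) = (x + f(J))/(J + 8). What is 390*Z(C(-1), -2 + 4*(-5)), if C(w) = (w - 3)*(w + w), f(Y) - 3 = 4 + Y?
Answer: -1365/8 ≈ -170.63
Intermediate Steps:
f(Y) = 7 + Y (f(Y) = 3 + (4 + Y) = 7 + Y)
C(w) = 2*w*(-3 + w) (C(w) = (-3 + w)*(2*w) = 2*w*(-3 + w))
Z(J, x) = (7 + J + x)/(8 + J) (Z(J, x) = (x + (7 + J))/(J + 8) = (7 + J + x)/(8 + J))
390*Z(C(-1), -2 + 4*(-5)) = 390*((7 + 2*(-1)*(-3 - 1) + (-2 + 4*(-5)))/(8 + 2*(-1)*(-3 - 1))) = 390*((7 + 2*(-1)*(-4) + (-2 - 20))/(8 + 2*(-1)*(-4))) = 390*((7 + 8 - 22)/(8 + 8)) = 390*(-7/16) = -1365/8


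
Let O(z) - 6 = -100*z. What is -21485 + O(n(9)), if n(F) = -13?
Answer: -20179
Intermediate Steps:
O(z) = 6 - 100*z
-21485 + O(n(9)) = -21485 + (6 - 100*(-13)) = -21485 + (6 + 1300) = -21485 + 1306 = -20179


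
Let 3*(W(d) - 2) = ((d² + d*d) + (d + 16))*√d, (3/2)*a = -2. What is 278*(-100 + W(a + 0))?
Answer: -27244 + 91184*I*√3/81 ≈ -27244.0 + 1949.8*I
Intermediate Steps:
a = -4/3 (a = (⅔)*(-2) = -4/3 ≈ -1.3333)
W(d) = 2 + √d*(16 + d + 2*d²)/3 (W(d) = 2 + (((d² + d*d) + (d + 16))*√d)/3 = 2 + (((d² + d²) + (16 + d))*√d)/3 = 2 + ((2*d² + (16 + d))*√d)/3 = 2 + ((16 + d + 2*d²)*√d)/3 = 2 + (√d*(16 + d + 2*d²))/3 = 2 + √d*(16 + d + 2*d²)/3)
278*(-100 + W(a + 0)) = 278*(-100 + (2 + (-4/3 + 0)^(3/2)/3 + 2*(-4/3 + 0)^(5/2)/3 + 16*√(-4/3 + 0)/3)) = 278*(-100 + (2 + (-4/3)^(3/2)/3 + 2*(-4/3)^(5/2)/3 + 16*√(-4/3)/3)) = 278*(-100 + (2 + (-8*I*√3/9)/3 + 2*(32*I*√3/27)/3 + 16*(2*I*√3/3)/3)) = 278*(-100 + (2 - 8*I*√3/27 + 64*I*√3/81 + 32*I*√3/9)) = 278*(-100 + (2 + 328*I*√3/81)) = 278*(-98 + 328*I*√3/81) = -27244 + 91184*I*√3/81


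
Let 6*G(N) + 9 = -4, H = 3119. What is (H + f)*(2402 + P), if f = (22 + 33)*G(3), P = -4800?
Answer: -21580801/3 ≈ -7.1936e+6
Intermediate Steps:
G(N) = -13/6 (G(N) = -3/2 + (1/6)*(-4) = -3/2 - 2/3 = -13/6)
f = -715/6 (f = (22 + 33)*(-13/6) = 55*(-13/6) = -715/6 ≈ -119.17)
(H + f)*(2402 + P) = (3119 - 715/6)*(2402 - 4800) = (17999/6)*(-2398) = -21580801/3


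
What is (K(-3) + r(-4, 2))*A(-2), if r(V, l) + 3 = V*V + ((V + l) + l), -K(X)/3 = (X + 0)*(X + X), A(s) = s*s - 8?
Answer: 164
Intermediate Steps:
A(s) = -8 + s² (A(s) = s² - 8 = -8 + s²)
K(X) = -6*X² (K(X) = -3*(X + 0)*(X + X) = -3*X*2*X = -6*X²)
r(V, l) = -3 + V + V² + 2*l (r(V, l) = -3 + (V*V + ((V + l) + l)) = -3 + (V² + (V + 2*l)) = -3 + (V + V² + 2*l) = -3 + V + V² + 2*l)
(K(-3) + r(-4, 2))*A(-2) = (-6*(-3)² + (-3 - 4 + (-4)² + 2*2))*(-8 + (-2)²) = (-6*9 + (-3 - 4 + 16 + 4))*(-8 + 4) = (-54 + 13)*(-4) = -41*(-4) = 164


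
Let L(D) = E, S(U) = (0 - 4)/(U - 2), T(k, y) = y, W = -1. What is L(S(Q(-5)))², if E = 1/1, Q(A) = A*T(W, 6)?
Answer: 1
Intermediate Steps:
Q(A) = 6*A (Q(A) = A*6 = 6*A)
E = 1
S(U) = -4/(-2 + U)
L(D) = 1
L(S(Q(-5)))² = 1² = 1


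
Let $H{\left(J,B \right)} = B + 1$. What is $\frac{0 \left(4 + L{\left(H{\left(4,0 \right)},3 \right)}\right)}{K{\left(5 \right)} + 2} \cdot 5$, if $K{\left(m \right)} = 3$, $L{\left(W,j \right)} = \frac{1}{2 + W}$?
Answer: $0$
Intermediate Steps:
$H{\left(J,B \right)} = 1 + B$
$\frac{0 \left(4 + L{\left(H{\left(4,0 \right)},3 \right)}\right)}{K{\left(5 \right)} + 2} \cdot 5 = \frac{0 \left(4 + \frac{1}{2 + \left(1 + 0\right)}\right)}{3 + 2} \cdot 5 = \frac{0 \left(4 + \frac{1}{2 + 1}\right)}{5} \cdot 5 = 0 \left(4 + \frac{1}{3}\right) \frac{1}{5} \cdot 5 = 0 \cdot \frac{13}{3} \cdot \frac{1}{5} \cdot 5 = 0 \cdot \frac{1}{5} \cdot 5 = 0 \cdot 5 = 0$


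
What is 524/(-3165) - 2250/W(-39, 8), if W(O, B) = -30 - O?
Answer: -791774/3165 ≈ -250.17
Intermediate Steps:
524/(-3165) - 2250/W(-39, 8) = 524/(-3165) - 2250/(-30 - 1*(-39)) = 524*(-1/3165) - 2250/(-30 + 39) = -524/3165 - 2250/9 = -524/3165 - 2250*1/9 = -524/3165 - 250 = -791774/3165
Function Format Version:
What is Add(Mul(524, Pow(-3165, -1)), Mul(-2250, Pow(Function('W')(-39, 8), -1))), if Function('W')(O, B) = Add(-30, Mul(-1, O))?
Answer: Rational(-791774, 3165) ≈ -250.17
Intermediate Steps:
Add(Mul(524, Pow(-3165, -1)), Mul(-2250, Pow(Function('W')(-39, 8), -1))) = Add(Mul(524, Pow(-3165, -1)), Mul(-2250, Pow(Add(-30, Mul(-1, -39)), -1))) = Add(Mul(524, Rational(-1, 3165)), Mul(-2250, Pow(Add(-30, 39), -1))) = Add(Rational(-524, 3165), Mul(-2250, Pow(9, -1))) = Add(Rational(-524, 3165), Mul(-2250, Rational(1, 9))) = Add(Rational(-524, 3165), -250) = Rational(-791774, 3165)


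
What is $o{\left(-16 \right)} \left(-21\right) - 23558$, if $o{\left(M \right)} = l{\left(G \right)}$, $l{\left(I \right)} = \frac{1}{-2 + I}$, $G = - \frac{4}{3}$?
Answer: $- \frac{235517}{10} \approx -23552.0$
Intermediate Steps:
$G = - \frac{4}{3}$ ($G = \left(-4\right) \frac{1}{3} = - \frac{4}{3} \approx -1.3333$)
$o{\left(M \right)} = - \frac{3}{10}$ ($o{\left(M \right)} = \frac{1}{-2 - \frac{4}{3}} = \frac{1}{- \frac{10}{3}} = - \frac{3}{10}$)
$o{\left(-16 \right)} \left(-21\right) - 23558 = \left(- \frac{3}{10}\right) \left(-21\right) - 23558 = \frac{63}{10} - 23558 = - \frac{235517}{10}$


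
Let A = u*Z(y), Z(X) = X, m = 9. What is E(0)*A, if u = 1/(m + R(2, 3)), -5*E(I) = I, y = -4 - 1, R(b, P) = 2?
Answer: 0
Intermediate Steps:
y = -5
E(I) = -I/5
u = 1/11 (u = 1/(9 + 2) = 1/11 ≈ 0.090909)
A = -5/11 (A = (1/11)*(-5) = -5/11 ≈ -0.45455)
E(0)*A = -1/5*0*(-5/11) = 0*(-5/11) = 0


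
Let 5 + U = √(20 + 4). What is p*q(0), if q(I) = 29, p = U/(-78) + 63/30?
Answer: 12238/195 - 29*√6/39 ≈ 60.938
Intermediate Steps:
U = -5 + 2*√6 (U = -5 + √(20 + 4) = -5 + √24 = -5 + 2*√6 ≈ -0.10102)
p = 422/195 - √6/39 (p = (-5 + 2*√6)/(-78) + 63/30 = (-5 + 2*√6)*(-1/78) + 63*(1/30) = (5/78 - √6/39) + 21/10 = 422/195 - √6/39 ≈ 2.1013)
p*q(0) = (422/195 - √6/39)*29 = 12238/195 - 29*√6/39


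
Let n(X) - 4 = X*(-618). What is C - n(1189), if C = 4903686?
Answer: 5638484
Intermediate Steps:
n(X) = 4 - 618*X (n(X) = 4 + X*(-618) = 4 - 618*X)
C - n(1189) = 4903686 - (4 - 618*1189) = 4903686 - (4 - 734802) = 4903686 - 1*(-734798) = 4903686 + 734798 = 5638484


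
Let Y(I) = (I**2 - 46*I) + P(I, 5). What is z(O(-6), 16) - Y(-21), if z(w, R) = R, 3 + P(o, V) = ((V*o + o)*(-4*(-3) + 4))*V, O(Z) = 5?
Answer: 8692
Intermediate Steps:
P(o, V) = -3 + V*(16*o + 16*V*o) (P(o, V) = -3 + ((V*o + o)*(-4*(-3) + 4))*V = -3 + ((o + V*o)*(12 + 4))*V = -3 + ((o + V*o)*16)*V = -3 + (16*o + 16*V*o)*V = -3 + V*(16*o + 16*V*o))
Y(I) = -3 + I**2 + 434*I (Y(I) = (I**2 - 46*I) + (-3 + 16*5*I + 16*I*5**2) = (I**2 - 46*I) + (-3 + 80*I + 16*I*25) = (I**2 - 46*I) + (-3 + 80*I + 400*I) = (I**2 - 46*I) + (-3 + 480*I) = -3 + I**2 + 434*I)
z(O(-6), 16) - Y(-21) = 16 - (-3 + (-21)**2 + 434*(-21)) = 16 - (-3 + 441 - 9114) = 16 - 1*(-8676) = 16 + 8676 = 8692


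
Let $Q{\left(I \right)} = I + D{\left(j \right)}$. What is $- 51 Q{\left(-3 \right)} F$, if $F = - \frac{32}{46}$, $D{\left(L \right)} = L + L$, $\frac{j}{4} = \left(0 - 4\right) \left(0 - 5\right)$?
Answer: $\frac{128112}{23} \approx 5570.1$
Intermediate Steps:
$j = 80$ ($j = 4 \left(0 - 4\right) \left(0 - 5\right) = 4 \left(\left(-4\right) \left(-5\right)\right) = 4 \cdot 20 = 80$)
$D{\left(L \right)} = 2 L$
$Q{\left(I \right)} = 160 + I$ ($Q{\left(I \right)} = I + 2 \cdot 80 = I + 160 = 160 + I$)
$F = - \frac{16}{23}$ ($F = \left(-32\right) \frac{1}{46} = - \frac{16}{23} \approx -0.69565$)
$- 51 Q{\left(-3 \right)} F = - 51 \left(160 - 3\right) \left(- \frac{16}{23}\right) = \left(-51\right) 157 \left(- \frac{16}{23}\right) = \left(-8007\right) \left(- \frac{16}{23}\right) = \frac{128112}{23}$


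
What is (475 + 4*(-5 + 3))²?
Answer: 218089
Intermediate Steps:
(475 + 4*(-5 + 3))² = (475 + 4*(-2))² = (475 - 8)² = 467² = 218089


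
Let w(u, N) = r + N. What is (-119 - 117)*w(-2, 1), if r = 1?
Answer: -472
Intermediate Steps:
w(u, N) = 1 + N
(-119 - 117)*w(-2, 1) = (-119 - 117)*(1 + 1) = -236*2 = -472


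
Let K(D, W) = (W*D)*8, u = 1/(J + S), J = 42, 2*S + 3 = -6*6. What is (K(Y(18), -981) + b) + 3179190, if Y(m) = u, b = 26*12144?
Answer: 17472926/5 ≈ 3.4946e+6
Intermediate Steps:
S = -39/2 (S = -3/2 + (-6*6)/2 = -3/2 + (½)*(-36) = -3/2 - 18 = -39/2 ≈ -19.500)
b = 315744
u = 2/45 (u = 1/(42 - 39/2) = 1/(45/2) = 2/45 ≈ 0.044444)
Y(m) = 2/45
K(D, W) = 8*D*W (K(D, W) = (D*W)*8 = 8*D*W)
(K(Y(18), -981) + b) + 3179190 = (8*(2/45)*(-981) + 315744) + 3179190 = (-1744/5 + 315744) + 3179190 = 1576976/5 + 3179190 = 17472926/5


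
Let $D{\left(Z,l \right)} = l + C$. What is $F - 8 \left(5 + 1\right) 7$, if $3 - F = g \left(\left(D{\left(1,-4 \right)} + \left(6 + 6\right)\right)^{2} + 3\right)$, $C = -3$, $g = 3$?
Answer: $27216$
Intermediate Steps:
$D{\left(Z,l \right)} = -3 + l$ ($D{\left(Z,l \right)} = l - 3 = -3 + l$)
$F = -81$ ($F = 3 - 3 \left(\left(\left(-3 - 4\right) + \left(6 + 6\right)\right)^{2} + 3\right) = 3 - 3 \left(\left(-7 + 12\right)^{2} + 3\right) = 3 - 3 \left(5^{2} + 3\right) = 3 - 3 \left(25 + 3\right) = 3 - 3 \cdot 28 = 3 - 84 = -81$)
$F - 8 \left(5 + 1\right) 7 = - 81 - 8 \left(5 + 1\right) 7 = - 81 \left(-8\right) 6 \cdot 7 = - 81 \left(\left(-48\right) 7\right) = \left(-81\right) \left(-336\right) = 27216$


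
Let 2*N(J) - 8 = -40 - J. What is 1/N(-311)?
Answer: 2/279 ≈ 0.0071685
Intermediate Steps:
N(J) = -16 - J/2 (N(J) = 4 + (-40 - J)/2 = 4 + (-20 - J/2) = -16 - J/2)
1/N(-311) = 1/(-16 - ½*(-311)) = 1/(-16 + 311/2) = 1/(279/2) = 2/279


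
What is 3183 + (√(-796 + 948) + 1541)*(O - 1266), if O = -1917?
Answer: -4901820 - 6366*√38 ≈ -4.9411e+6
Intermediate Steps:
3183 + (√(-796 + 948) + 1541)*(O - 1266) = 3183 + (√(-796 + 948) + 1541)*(-1917 - 1266) = 3183 + (√152 + 1541)*(-3183) = 3183 + (2*√38 + 1541)*(-3183) = 3183 + (1541 + 2*√38)*(-3183) = 3183 + (-4905003 - 6366*√38) = -4901820 - 6366*√38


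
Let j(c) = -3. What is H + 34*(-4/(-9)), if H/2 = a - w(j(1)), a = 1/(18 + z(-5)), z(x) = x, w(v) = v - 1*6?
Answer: 3892/117 ≈ 33.265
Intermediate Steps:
w(v) = -6 + v (w(v) = v - 6 = -6 + v)
a = 1/13 (a = 1/(18 - 5) = 1/13 ≈ 0.076923)
H = 236/13 (H = 2*(1/13 - (-6 - 3)) = 2*(1/13 - 1*(-9)) = 2*(1/13 + 9) = 2*(118/13) = 236/13 ≈ 18.154)
H + 34*(-4/(-9)) = 236/13 + 34*(-4/(-9)) = 236/13 + 34*(-4*(-1/9)) = 236/13 + 34*(4/9) = 236/13 + 136/9 = 3892/117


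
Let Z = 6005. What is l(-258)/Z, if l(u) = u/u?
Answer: 1/6005 ≈ 0.00016653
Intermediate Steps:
l(u) = 1
l(-258)/Z = 1/6005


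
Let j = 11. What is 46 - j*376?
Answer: -4090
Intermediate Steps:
46 - j*376 = 46 - 11*376 = 46 - 1*4136 = 46 - 4136 = -4090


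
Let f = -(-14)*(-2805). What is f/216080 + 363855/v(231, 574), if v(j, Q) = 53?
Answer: 7861970709/1145224 ≈ 6865.0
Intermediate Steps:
f = -39270 (f = -14*2805 = -39270)
f/216080 + 363855/v(231, 574) = -39270/216080 + 363855/53 = -39270*1/216080 + 363855*(1/53) = -3927/21608 + 363855/53 = 7861970709/1145224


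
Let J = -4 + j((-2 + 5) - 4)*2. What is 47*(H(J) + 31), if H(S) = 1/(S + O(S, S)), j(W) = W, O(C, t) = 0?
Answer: 8695/6 ≈ 1449.2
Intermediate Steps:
J = -6 (J = -4 + ((-2 + 5) - 4)*2 = -4 + (3 - 4)*2 = -4 - 1*2 = -4 - 2 = -6)
H(S) = 1/S (H(S) = 1/(S + 0) = 1/S)
47*(H(J) + 31) = 47*(1/(-6) + 31) = 47*(-1/6 + 31) = 47*(185/6) = 8695/6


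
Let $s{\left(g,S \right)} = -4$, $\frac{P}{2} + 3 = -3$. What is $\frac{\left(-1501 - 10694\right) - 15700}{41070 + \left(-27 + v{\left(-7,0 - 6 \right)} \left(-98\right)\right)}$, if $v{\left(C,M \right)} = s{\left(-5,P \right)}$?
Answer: $- \frac{5579}{8287} \approx -0.67322$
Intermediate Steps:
$P = -12$ ($P = -6 + 2 \left(-3\right) = -6 - 6 = -12$)
$v{\left(C,M \right)} = -4$
$\frac{\left(-1501 - 10694\right) - 15700}{41070 + \left(-27 + v{\left(-7,0 - 6 \right)} \left(-98\right)\right)} = \frac{\left(-1501 - 10694\right) - 15700}{41070 - -365} = \frac{-12195 - 15700}{41070 + \left(-27 + 392\right)} = - \frac{27895}{41070 + 365} = - \frac{27895}{41435} = \left(-27895\right) \frac{1}{41435} = - \frac{5579}{8287}$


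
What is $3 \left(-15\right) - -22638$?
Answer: $22593$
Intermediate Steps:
$3 \left(-15\right) - -22638 = -45 + 22638 = 22593$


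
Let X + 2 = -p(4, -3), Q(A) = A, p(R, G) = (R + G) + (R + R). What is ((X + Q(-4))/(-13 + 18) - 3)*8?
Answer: -48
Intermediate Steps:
p(R, G) = G + 3*R (p(R, G) = (G + R) + 2*R = G + 3*R)
X = -11 (X = -2 - (-3 + 3*4) = -2 - (-3 + 12) = -2 - 1*9 = -2 - 9 = -11)
((X + Q(-4))/(-13 + 18) - 3)*8 = ((-11 - 4)/(-13 + 18) - 3)*8 = (-15/5 - 3)*8 = (-15*⅕ - 3)*8 = (-3 - 3)*8 = -6*8 = -48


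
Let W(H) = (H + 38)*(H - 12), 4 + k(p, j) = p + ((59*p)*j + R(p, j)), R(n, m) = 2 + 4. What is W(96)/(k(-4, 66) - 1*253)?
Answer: -3752/5277 ≈ -0.71101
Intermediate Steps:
R(n, m) = 6
k(p, j) = 2 + p + 59*j*p (k(p, j) = -4 + (p + ((59*p)*j + 6)) = -4 + (p + (59*j*p + 6)) = -4 + (p + (6 + 59*j*p)) = -4 + (6 + p + 59*j*p) = 2 + p + 59*j*p)
W(H) = (-12 + H)*(38 + H) (W(H) = (38 + H)*(-12 + H) = (-12 + H)*(38 + H))
W(96)/(k(-4, 66) - 1*253) = (-456 + 96² + 26*96)/((2 - 4 + 59*66*(-4)) - 1*253) = (-456 + 9216 + 2496)/((2 - 4 - 15576) - 253) = 11256/(-15578 - 253) = 11256/(-15831) = 11256*(-1/15831) = -3752/5277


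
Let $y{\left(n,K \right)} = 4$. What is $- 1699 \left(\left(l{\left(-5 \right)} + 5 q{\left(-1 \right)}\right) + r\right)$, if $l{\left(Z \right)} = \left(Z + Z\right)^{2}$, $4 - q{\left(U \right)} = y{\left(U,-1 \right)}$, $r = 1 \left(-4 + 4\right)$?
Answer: $-169900$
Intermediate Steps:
$r = 0$ ($r = 1 \cdot 0 = 0$)
$q{\left(U \right)} = 0$ ($q{\left(U \right)} = 4 - 4 = 0$)
$l{\left(Z \right)} = 4 Z^{2}$ ($l{\left(Z \right)} = \left(2 Z\right)^{2} = 4 Z^{2}$)
$- 1699 \left(\left(l{\left(-5 \right)} + 5 q{\left(-1 \right)}\right) + r\right) = - 1699 \left(\left(4 \left(-5\right)^{2} + 5 \cdot 0\right) + 0\right) = - 1699 \left(\left(4 \cdot 25 + 0\right) + 0\right) = - 1699 \left(\left(100 + 0\right) + 0\right) = - 1699 \left(100 + 0\right) = \left(-1699\right) 100 = -169900$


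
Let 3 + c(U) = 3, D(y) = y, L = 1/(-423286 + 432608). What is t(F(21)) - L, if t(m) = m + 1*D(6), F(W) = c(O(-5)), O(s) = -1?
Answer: 55931/9322 ≈ 5.9999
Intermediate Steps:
L = 1/9322 ≈ 0.00010727
c(U) = 0 (c(U) = -3 + 3 = 0)
F(W) = 0
t(m) = 6 + m (t(m) = m + 1*6 = m + 6 = 6 + m)
t(F(21)) - L = (6 + 0) - 1*1/9322 = 6 - 1/9322 = 55931/9322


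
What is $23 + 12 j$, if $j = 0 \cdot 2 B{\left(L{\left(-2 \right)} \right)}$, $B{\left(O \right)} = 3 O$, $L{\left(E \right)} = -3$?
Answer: $23$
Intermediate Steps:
$j = 0$ ($j = 0 \cdot 2 \cdot 3 \left(-3\right) = 0 \left(-9\right) = 0$)
$23 + 12 j = 23 + 12 \cdot 0 = 23 + 0 = 23$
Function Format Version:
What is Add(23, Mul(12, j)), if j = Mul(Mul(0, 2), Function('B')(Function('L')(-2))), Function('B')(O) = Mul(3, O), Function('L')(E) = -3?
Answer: 23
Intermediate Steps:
j = 0 (j = Mul(Mul(0, 2), Mul(3, -3)) = Mul(0, -9) = 0)
Add(23, Mul(12, j)) = Add(23, Mul(12, 0)) = Add(23, 0) = 23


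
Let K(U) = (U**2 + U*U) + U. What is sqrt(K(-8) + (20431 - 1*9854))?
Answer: sqrt(10697) ≈ 103.43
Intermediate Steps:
K(U) = U + 2*U**2 (K(U) = (U**2 + U**2) + U = 2*U**2 + U = U + 2*U**2)
sqrt(K(-8) + (20431 - 1*9854)) = sqrt(-8*(1 + 2*(-8)) + (20431 - 1*9854)) = sqrt(-8*(1 - 16) + (20431 - 9854)) = sqrt(-8*(-15) + 10577) = sqrt(120 + 10577) = sqrt(10697)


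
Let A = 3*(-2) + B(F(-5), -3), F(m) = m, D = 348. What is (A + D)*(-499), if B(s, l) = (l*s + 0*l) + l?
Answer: -176646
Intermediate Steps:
B(s, l) = l + l*s (B(s, l) = (l*s + 0) + l = l*s + l = l + l*s)
A = 6 (A = 3*(-2) - 3*(1 - 5) = -6 - 3*(-4) = -6 + 12 = 6)
(A + D)*(-499) = (6 + 348)*(-499) = 354*(-499) = -176646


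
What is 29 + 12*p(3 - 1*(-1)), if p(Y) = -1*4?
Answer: -19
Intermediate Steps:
p(Y) = -4
29 + 12*p(3 - 1*(-1)) = 29 + 12*(-4) = 29 - 48 = -19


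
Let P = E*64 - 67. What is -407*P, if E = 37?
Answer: -936507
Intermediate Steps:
P = 2301 (P = 37*64 - 67 = 2368 - 67 = 2301)
-407*P = -407*2301 = -936507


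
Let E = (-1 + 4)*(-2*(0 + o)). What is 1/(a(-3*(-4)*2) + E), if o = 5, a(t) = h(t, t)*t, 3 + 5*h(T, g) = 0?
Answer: -5/222 ≈ -0.022523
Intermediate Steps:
h(T, g) = -⅗ (h(T, g) = -⅗ + (⅕)*0 = -⅗ + 0 = -⅗)
a(t) = -3*t/5
E = -30 (E = (-1 + 4)*(-2*(0 + 5)) = 3*(-2*5) = 3*(-10) = -30)
1/(a(-3*(-4)*2) + E) = 1/(-3*(-3*(-4))*2/5 - 30) = 1/(-36*2/5 - 30) = 1/(-⅗*24 - 30) = 1/(-72/5 - 30) = 1/(-222/5) = -5/222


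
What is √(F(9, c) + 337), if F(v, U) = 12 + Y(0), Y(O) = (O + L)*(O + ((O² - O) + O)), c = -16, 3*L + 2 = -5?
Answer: √349 ≈ 18.682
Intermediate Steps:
L = -7/3 (L = -⅔ + (⅓)*(-5) = -⅔ - 5/3 = -7/3 ≈ -2.3333)
Y(O) = (-7/3 + O)*(O + O²) (Y(O) = (O - 7/3)*(O + ((O² - O) + O)) = (-7/3 + O)*(O + O²))
F(v, U) = 12 (F(v, U) = 12 + (⅓)*0*(-7 - 4*0 + 3*0²) = 12 + (⅓)*0*(-7 + 0 + 3*0) = 12 + (⅓)*0*(-7 + 0 + 0) = 12 + (⅓)*0*(-7) = 12 + 0 = 12)
√(F(9, c) + 337) = √(12 + 337) = √349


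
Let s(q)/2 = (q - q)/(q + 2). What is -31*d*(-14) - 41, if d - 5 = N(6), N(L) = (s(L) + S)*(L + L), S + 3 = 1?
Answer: -8287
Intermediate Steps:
S = -2 (S = -3 + 1 = -2)
s(q) = 0 (s(q) = 2*((q - q)/(q + 2)) = 2*(0/(2 + q)) = 2*0 = 0)
N(L) = -4*L (N(L) = (0 - 2)*(L + L) = -4*L)
d = -19 (d = 5 - 4*6 = 5 - 24 = -19)
-31*d*(-14) - 41 = -(-589)*(-14) - 41 = -31*266 - 41 = -8246 - 41 = -8287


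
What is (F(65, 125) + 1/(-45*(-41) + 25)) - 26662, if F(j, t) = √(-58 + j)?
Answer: -49857939/1870 + √7 ≈ -26659.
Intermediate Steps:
(F(65, 125) + 1/(-45*(-41) + 25)) - 26662 = (√(-58 + 65) + 1/(-45*(-41) + 25)) - 26662 = (√7 + 1/(1845 + 25)) - 26662 = (√7 + 1/1870) - 26662 = (1/1870 + √7) - 26662 = -49857939/1870 + √7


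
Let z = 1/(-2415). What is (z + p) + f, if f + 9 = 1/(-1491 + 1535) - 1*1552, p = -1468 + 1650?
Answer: -146530169/106260 ≈ -1379.0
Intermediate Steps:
z = -1/2415 ≈ -0.00041408
p = 182
f = -68683/44 (f = -9 + (1/(-1491 + 1535) - 1*1552) = -9 + (1/44 - 1552) = -9 - 68287/44 = -68683/44 ≈ -1561.0)
(z + p) + f = (-1/2415 + 182) - 68683/44 = 439529/2415 - 68683/44 = -146530169/106260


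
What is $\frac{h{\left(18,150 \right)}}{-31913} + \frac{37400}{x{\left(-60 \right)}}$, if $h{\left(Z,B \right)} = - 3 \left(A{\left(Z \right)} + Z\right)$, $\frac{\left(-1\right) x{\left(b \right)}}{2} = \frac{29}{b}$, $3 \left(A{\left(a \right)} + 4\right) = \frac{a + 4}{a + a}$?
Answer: $\frac{644514970243}{16658586} \approx 38690.0$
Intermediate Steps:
$A{\left(a \right)} = -4 + \frac{4 + a}{6 a}$ ($A{\left(a \right)} = -4 + \frac{\left(a + 4\right) \frac{1}{a + a}}{3} = -4 + \frac{\left(4 + a\right) \frac{1}{2 a}}{3} = -4 + \frac{\frac{1}{2} \frac{1}{a} \left(4 + a\right)}{3} = -4 + \frac{4 + a}{6 a}$)
$x{\left(b \right)} = - \frac{58}{b}$ ($x{\left(b \right)} = - 2 \frac{29}{b} = - \frac{58}{b}$)
$h{\left(Z,B \right)} = - 3 Z - \frac{4 - 23 Z}{2 Z}$ ($h{\left(Z,B \right)} = - 3 \left(\frac{4 - 23 Z}{6 Z} + Z\right) = - 3 \left(Z + \frac{4 - 23 Z}{6 Z}\right) = - 3 Z - \frac{4 - 23 Z}{2 Z}$)
$\frac{h{\left(18,150 \right)}}{-31913} + \frac{37400}{x{\left(-60 \right)}} = \frac{\frac{23}{2} - 54 - \frac{2}{18}}{-31913} + \frac{37400}{\left(-58\right) \frac{1}{-60}} = \left(\frac{23}{2} - 54 - \frac{1}{9}\right) \left(- \frac{1}{31913}\right) + \frac{37400}{\left(-58\right) \left(- \frac{1}{60}\right)} = \left(\frac{23}{2} - 54 - \frac{1}{9}\right) \left(- \frac{1}{31913}\right) + \frac{37400}{\frac{29}{30}} = \left(- \frac{767}{18}\right) \left(- \frac{1}{31913}\right) + 37400 \cdot \frac{30}{29} = \frac{767}{574434} + \frac{1122000}{29} = \frac{644514970243}{16658586}$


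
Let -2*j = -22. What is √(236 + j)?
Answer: √247 ≈ 15.716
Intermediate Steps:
j = 11 (j = -½*(-22) = 11)
√(236 + j) = √(236 + 11) = √247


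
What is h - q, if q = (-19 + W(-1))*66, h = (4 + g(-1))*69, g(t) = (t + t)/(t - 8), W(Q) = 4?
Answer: 3844/3 ≈ 1281.3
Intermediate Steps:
g(t) = 2*t/(-8 + t) (g(t) = (2*t)/(-8 + t) = 2*t/(-8 + t))
h = 874/3 (h = (4 + 2*(-1)/(-8 - 1))*69 = (4 + 2*(-1)/(-9))*69 = (4 + 2*(-1)*(-⅑))*69 = (4 + 2/9)*69 = (38/9)*69 = 874/3 ≈ 291.33)
q = -990 (q = (-19 + 4)*66 = -15*66 = -990)
h - q = 874/3 - 1*(-990) = 874/3 + 990 = 3844/3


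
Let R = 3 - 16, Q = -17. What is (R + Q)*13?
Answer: -390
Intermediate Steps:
R = -13
(R + Q)*13 = (-13 - 17)*13 = -30*13 = -390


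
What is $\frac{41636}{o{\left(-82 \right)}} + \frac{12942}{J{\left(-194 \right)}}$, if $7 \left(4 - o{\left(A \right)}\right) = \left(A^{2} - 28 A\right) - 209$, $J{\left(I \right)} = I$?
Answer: $- \frac{85105637}{851951} \approx -99.895$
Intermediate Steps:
$o{\left(A \right)} = \frac{237}{7} + 4 A - \frac{A^{2}}{7}$ ($o{\left(A \right)} = 4 - \frac{\left(A^{2} - 28 A\right) - 209}{7} = 4 - \frac{-209 + A^{2} - 28 A}{7} = 4 + \left(\frac{209}{7} + 4 A - \frac{A^{2}}{7}\right) = \frac{237}{7} + 4 A - \frac{A^{2}}{7}$)
$\frac{41636}{o{\left(-82 \right)}} + \frac{12942}{J{\left(-194 \right)}} = \frac{41636}{\frac{237}{7} + 4 \left(-82\right) - \frac{\left(-82\right)^{2}}{7}} + \frac{12942}{-194} = \frac{41636}{\frac{237}{7} - 328 - \frac{6724}{7}} + 12942 \left(- \frac{1}{194}\right) = \frac{41636}{\frac{237}{7} - 328 - \frac{6724}{7}} - \frac{6471}{97} = \frac{41636}{- \frac{8783}{7}} - \frac{6471}{97} = 41636 \left(- \frac{7}{8783}\right) - \frac{6471}{97} = - \frac{291452}{8783} - \frac{6471}{97} = - \frac{85105637}{851951}$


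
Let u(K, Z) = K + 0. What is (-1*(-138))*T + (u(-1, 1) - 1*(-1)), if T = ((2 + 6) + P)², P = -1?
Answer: 6762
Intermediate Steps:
u(K, Z) = K
T = 49 (T = ((2 + 6) - 1)² = (8 - 1)² = 7² = 49)
(-1*(-138))*T + (u(-1, 1) - 1*(-1)) = -1*(-138)*49 + (-1 - 1*(-1)) = 138*49 + (-1 + 1) = 6762 + 0 = 6762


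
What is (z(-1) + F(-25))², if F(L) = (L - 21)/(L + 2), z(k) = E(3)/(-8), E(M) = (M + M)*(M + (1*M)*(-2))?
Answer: 289/16 ≈ 18.063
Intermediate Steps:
E(M) = -2*M² (E(M) = (2*M)*(M + M*(-2)) = (2*M)*(M - 2*M) = (2*M)*(-M) = -2*M²)
z(k) = 9/4 (z(k) = -2*3²/(-8) = -2*9*(-⅛) = -18*(-⅛) = 9/4)
F(L) = (-21 + L)/(2 + L)
(z(-1) + F(-25))² = (9/4 + (-21 - 25)/(2 - 25))² = (9/4 - 46/(-23))² = (9/4 - 1/23*(-46))² = (9/4 + 2)² = (17/4)² = 289/16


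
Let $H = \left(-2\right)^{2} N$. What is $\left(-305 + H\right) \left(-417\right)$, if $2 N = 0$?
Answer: $127185$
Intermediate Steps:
$N = 0$ ($N = \frac{1}{2} \cdot 0 = 0$)
$H = 0$ ($H = \left(-2\right)^{2} \cdot 0 = 4 \cdot 0 = 0$)
$\left(-305 + H\right) \left(-417\right) = \left(-305 + 0\right) \left(-417\right) = \left(-305\right) \left(-417\right) = 127185$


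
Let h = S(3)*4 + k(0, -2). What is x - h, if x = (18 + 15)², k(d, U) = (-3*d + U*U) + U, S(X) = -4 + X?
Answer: 1091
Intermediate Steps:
k(d, U) = U + U² - 3*d (k(d, U) = (-3*d + U²) + U = (U² - 3*d) + U = U + U² - 3*d)
x = 1089 (x = 33² = 1089)
h = -2 (h = (-4 + 3)*4 + (-2 + (-2)² - 3*0) = -1*4 + (-2 + 4 + 0) = -4 + 2 = -2)
x - h = 1089 - 1*(-2) = 1089 + 2 = 1091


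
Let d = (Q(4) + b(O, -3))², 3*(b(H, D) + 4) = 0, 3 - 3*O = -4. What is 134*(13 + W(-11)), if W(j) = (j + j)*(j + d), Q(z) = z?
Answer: 34170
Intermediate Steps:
O = 7/3 (O = 1 - ⅓*(-4) = 1 + 4/3 = 7/3 ≈ 2.3333)
b(H, D) = -4 (b(H, D) = -4 + (⅓)*0 = -4 + 0 = -4)
d = 0 (d = (4 - 4)² = 0² = 0)
W(j) = 2*j² (W(j) = (j + j)*(j + 0) = (2*j)*j = 2*j²)
134*(13 + W(-11)) = 134*(13 + 2*(-11)²) = 134*(13 + 2*121) = 134*(13 + 242) = 134*255 = 34170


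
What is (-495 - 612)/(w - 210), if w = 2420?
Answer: -1107/2210 ≈ -0.50091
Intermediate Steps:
(-495 - 612)/(w - 210) = (-495 - 612)/(2420 - 210) = -1107/2210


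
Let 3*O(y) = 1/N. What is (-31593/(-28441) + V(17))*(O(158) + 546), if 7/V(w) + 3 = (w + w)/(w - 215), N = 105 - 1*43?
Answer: -331394404309/553689388 ≈ -598.52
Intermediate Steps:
N = 62 (N = 105 - 43 = 62)
O(y) = 1/186 (O(y) = (⅓)/62 = (⅓)*(1/62) = 1/186)
V(w) = 7/(-3 + 2*w/(-215 + w)) (V(w) = 7/(-3 + (w + w)/(w - 215)) = 7/(-3 + (2*w)/(-215 + w)) = 7/(-3 + 2*w/(-215 + w)))
(-31593/(-28441) + V(17))*(O(158) + 546) = (-31593/(-28441) + 7*(215 - 1*17)/(-645 + 17))*(1/186 + 546) = (-31593*(-1/28441) + 7*(215 - 17)/(-628))*(101557/186) = (31593/28441 + 7*(-1/628)*198)*(101557/186) = (31593/28441 - 693/314)*(101557/186) = -9789411/8930474*101557/186 = -331394404309/553689388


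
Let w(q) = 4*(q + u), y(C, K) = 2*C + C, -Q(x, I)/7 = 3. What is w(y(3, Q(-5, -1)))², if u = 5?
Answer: 3136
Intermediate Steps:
Q(x, I) = -21 (Q(x, I) = -7*3 = -21)
y(C, K) = 3*C
w(q) = 20 + 4*q (w(q) = 4*(q + 5) = 4*(5 + q) = 20 + 4*q)
w(y(3, Q(-5, -1)))² = (20 + 4*(3*3))² = (20 + 4*9)² = (20 + 36)² = 56² = 3136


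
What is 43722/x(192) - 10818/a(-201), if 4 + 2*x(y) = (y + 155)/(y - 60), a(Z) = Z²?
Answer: -51814984874/812509 ≈ -63772.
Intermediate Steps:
x(y) = -2 + (155 + y)/(2*(-60 + y)) (x(y) = -2 + ((y + 155)/(y - 60))/2 = -2 + ((155 + y)/(-60 + y))/2 = -2 + (155 + y)/(2*(-60 + y)))
43722/x(192) - 10818/a(-201) = 43722/(((395 - 3*192)/(2*(-60 + 192)))) - 10818/((-201)²) = 43722/(((½)*(395 - 576)/132)) - 10818/40401 = 43722/(((½)*(1/132)*(-181))) - 10818*1/40401 = 43722/(-181/264) - 1202/4489 = 43722*(-264/181) - 1202/4489 = -11542608/181 - 1202/4489 = -51814984874/812509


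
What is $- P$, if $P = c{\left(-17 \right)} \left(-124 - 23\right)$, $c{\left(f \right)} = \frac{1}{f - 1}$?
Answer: $- \frac{49}{6} \approx -8.1667$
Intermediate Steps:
$c{\left(f \right)} = \frac{1}{-1 + f}$
$P = \frac{49}{6}$ ($P = \frac{-124 - 23}{-1 - 17} = \frac{1}{-18} \left(-147\right) = \left(- \frac{1}{18}\right) \left(-147\right) = \frac{49}{6} \approx 8.1667$)
$- P = \left(-1\right) \frac{49}{6} = - \frac{49}{6}$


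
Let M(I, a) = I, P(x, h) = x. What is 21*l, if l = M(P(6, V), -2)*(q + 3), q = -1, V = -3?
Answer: 252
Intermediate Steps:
l = 12 (l = 6*(-1 + 3) = 6*2 = 12)
21*l = 21*12 = 252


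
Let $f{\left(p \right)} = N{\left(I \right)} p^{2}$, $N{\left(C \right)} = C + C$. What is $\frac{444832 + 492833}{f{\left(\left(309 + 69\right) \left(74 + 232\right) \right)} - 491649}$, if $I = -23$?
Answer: $- \frac{312555}{205146152651} \approx -1.5236 \cdot 10^{-6}$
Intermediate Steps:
$N{\left(C \right)} = 2 C$
$f{\left(p \right)} = - 46 p^{2}$ ($f{\left(p \right)} = 2 \left(-23\right) p^{2} = - 46 p^{2}$)
$\frac{444832 + 492833}{f{\left(\left(309 + 69\right) \left(74 + 232\right) \right)} - 491649} = \frac{444832 + 492833}{- 46 \left(\left(309 + 69\right) \left(74 + 232\right)\right)^{2} - 491649} = \frac{937665}{- 46 \left(378 \cdot 306\right)^{2} - 491649} = \frac{937665}{- 46 \cdot 115668^{2} - 491649} = \frac{937665}{\left(-46\right) 13379086224 - 491649} = \frac{937665}{-615437966304 - 491649} = \frac{937665}{-615438457953} = 937665 \left(- \frac{1}{615438457953}\right) = - \frac{312555}{205146152651}$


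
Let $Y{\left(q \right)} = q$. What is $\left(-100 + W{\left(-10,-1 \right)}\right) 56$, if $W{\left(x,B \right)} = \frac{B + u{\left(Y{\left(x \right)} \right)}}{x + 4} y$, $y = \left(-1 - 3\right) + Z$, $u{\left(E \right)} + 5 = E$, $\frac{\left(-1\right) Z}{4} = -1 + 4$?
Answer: $- \frac{23968}{3} \approx -7989.3$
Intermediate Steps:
$Z = -12$ ($Z = - 4 \left(-1 + 4\right) = \left(-4\right) 3 = -12$)
$u{\left(E \right)} = -5 + E$
$y = -16$ ($y = \left(-1 - 3\right) - 12 = -4 - 12 = -16$)
$W{\left(x,B \right)} = - \frac{16 \left(-5 + B + x\right)}{4 + x}$ ($W{\left(x,B \right)} = \frac{B + \left(-5 + x\right)}{x + 4} \left(-16\right) = \frac{-5 + B + x}{4 + x} \left(-16\right) = - \frac{16 \left(-5 + B + x\right)}{4 + x}$)
$\left(-100 + W{\left(-10,-1 \right)}\right) 56 = \left(-100 + \frac{16 \left(5 - -1 - -10\right)}{4 - 10}\right) 56 = \left(-100 + \frac{16 \left(5 + 1 + 10\right)}{-6}\right) 56 = \left(-100 + 16 \left(- \frac{1}{6}\right) 16\right) 56 = \left(-100 - \frac{128}{3}\right) 56 = \left(- \frac{428}{3}\right) 56 = - \frac{23968}{3}$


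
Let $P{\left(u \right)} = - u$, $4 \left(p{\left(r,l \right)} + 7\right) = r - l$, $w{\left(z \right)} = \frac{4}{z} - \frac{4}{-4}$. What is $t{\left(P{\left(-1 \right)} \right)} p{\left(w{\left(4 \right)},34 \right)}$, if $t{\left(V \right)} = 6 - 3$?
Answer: $-45$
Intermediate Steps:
$w{\left(z \right)} = 1 + \frac{4}{z}$ ($w{\left(z \right)} = \frac{4}{z} - -1 = \frac{4}{z} + 1 = 1 + \frac{4}{z}$)
$p{\left(r,l \right)} = -7 - \frac{l}{4} + \frac{r}{4}$ ($p{\left(r,l \right)} = -7 + \frac{r - l}{4} = -7 - \left(- \frac{r}{4} + \frac{l}{4}\right) = -7 - \frac{l}{4} + \frac{r}{4}$)
$t{\left(V \right)} = 3$
$t{\left(P{\left(-1 \right)} \right)} p{\left(w{\left(4 \right)},34 \right)} = 3 \left(-7 - \frac{17}{2} + \frac{\frac{1}{4} \left(4 + 4\right)}{4}\right) = 3 \left(-7 - \frac{17}{2} + \frac{\frac{1}{4} \cdot 8}{4}\right) = 3 \left(-7 - \frac{17}{2} + \frac{1}{4} \cdot 2\right) = 3 \left(-7 - \frac{17}{2} + \frac{1}{2}\right) = 3 \left(-15\right) = -45$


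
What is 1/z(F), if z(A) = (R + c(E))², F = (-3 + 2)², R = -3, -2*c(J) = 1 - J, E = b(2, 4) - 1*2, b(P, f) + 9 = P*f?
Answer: 1/25 ≈ 0.040000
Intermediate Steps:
b(P, f) = -9 + P*f
E = -3 (E = (-9 + 2*4) - 1*2 = (-9 + 8) - 2 = -1 - 2 = -3)
c(J) = -½ + J/2 (c(J) = -(1 - J)/2 = -½ + J/2)
F = 1 (F = (-1)² = 1)
z(A) = 25 (z(A) = (-3 + (-½ + (½)*(-3)))² = (-3 + (-½ - 3/2))² = (-3 - 2)² = (-5)² = 25)
1/z(F) = 1/25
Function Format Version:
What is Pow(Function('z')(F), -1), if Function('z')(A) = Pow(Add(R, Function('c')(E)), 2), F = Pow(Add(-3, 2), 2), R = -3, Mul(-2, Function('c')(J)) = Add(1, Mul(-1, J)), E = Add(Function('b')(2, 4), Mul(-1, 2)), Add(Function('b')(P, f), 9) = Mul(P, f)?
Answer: Rational(1, 25) ≈ 0.040000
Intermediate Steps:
Function('b')(P, f) = Add(-9, Mul(P, f))
E = -3 (E = Add(Add(-9, Mul(2, 4)), Mul(-1, 2)) = Add(Add(-9, 8), -2) = Add(-1, -2) = -3)
Function('c')(J) = Add(Rational(-1, 2), Mul(Rational(1, 2), J)) (Function('c')(J) = Mul(Rational(-1, 2), Add(1, Mul(-1, J))) = Add(Rational(-1, 2), Mul(Rational(1, 2), J)))
F = 1 (F = Pow(-1, 2) = 1)
Function('z')(A) = 25 (Function('z')(A) = Pow(Add(-3, Add(Rational(-1, 2), Mul(Rational(1, 2), -3))), 2) = Pow(Add(-3, Add(Rational(-1, 2), Rational(-3, 2))), 2) = Pow(Add(-3, -2), 2) = Pow(-5, 2) = 25)
Pow(Function('z')(F), -1) = Pow(25, -1) = Rational(1, 25)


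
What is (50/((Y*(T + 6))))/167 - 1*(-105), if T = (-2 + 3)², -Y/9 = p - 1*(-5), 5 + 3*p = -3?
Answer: 2577595/24549 ≈ 105.00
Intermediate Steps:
p = -8/3 (p = -5/3 + (⅓)*(-3) = -5/3 - 1 = -8/3 ≈ -2.6667)
Y = -21 (Y = -9*(-8/3 - 1*(-5)) = -9*(-8/3 + 5) = -9*7/3 = -21)
T = 1 (T = 1² = 1)
(50/((Y*(T + 6))))/167 - 1*(-105) = (50/((-21*(1 + 6))))/167 - 1*(-105) = (50/((-21*7)))*(1/167) + 105 = (50/(-147))*(1/167) + 105 = (50*(-1/147))*(1/167) + 105 = -50/147*1/167 + 105 = -50/24549 + 105 = 2577595/24549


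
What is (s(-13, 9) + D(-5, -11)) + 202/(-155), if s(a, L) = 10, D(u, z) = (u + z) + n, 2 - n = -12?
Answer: 1038/155 ≈ 6.6968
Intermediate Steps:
n = 14 (n = 2 - 1*(-12) = 2 + 12 = 14)
D(u, z) = 14 + u + z (D(u, z) = (u + z) + 14 = 14 + u + z)
(s(-13, 9) + D(-5, -11)) + 202/(-155) = (10 + (14 - 5 - 11)) + 202/(-155) = (10 - 2) + 202*(-1/155) = 8 - 202/155 = 1038/155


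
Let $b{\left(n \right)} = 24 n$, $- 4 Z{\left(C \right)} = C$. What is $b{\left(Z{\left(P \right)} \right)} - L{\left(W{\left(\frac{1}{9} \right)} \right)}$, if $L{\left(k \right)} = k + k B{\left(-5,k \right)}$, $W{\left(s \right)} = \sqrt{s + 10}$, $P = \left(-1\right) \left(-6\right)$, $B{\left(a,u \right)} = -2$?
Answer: $-36 + \frac{\sqrt{91}}{3} \approx -32.82$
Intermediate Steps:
$P = 6$
$W{\left(s \right)} = \sqrt{10 + s}$
$Z{\left(C \right)} = - \frac{C}{4}$
$L{\left(k \right)} = - k$ ($L{\left(k \right)} = k + k \left(-2\right) = k - 2 k = - k$)
$b{\left(Z{\left(P \right)} \right)} - L{\left(W{\left(\frac{1}{9} \right)} \right)} = 24 \left(\left(- \frac{1}{4}\right) 6\right) - - \sqrt{10 + \frac{1}{9}} = 24 \left(- \frac{3}{2}\right) - - \sqrt{10 + \frac{1}{9}} = -36 - - \sqrt{\frac{91}{9}} = -36 - - \frac{\sqrt{91}}{3} = -36 + \frac{\sqrt{91}}{3}$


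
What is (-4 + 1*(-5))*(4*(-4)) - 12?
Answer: 132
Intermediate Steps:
(-4 + 1*(-5))*(4*(-4)) - 12 = (-4 - 5)*(-16) - 12 = -9*(-16) - 12 = 144 - 12 = 132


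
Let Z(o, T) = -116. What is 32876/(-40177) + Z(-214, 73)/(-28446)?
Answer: -465265082/571437471 ≈ -0.81420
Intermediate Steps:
32876/(-40177) + Z(-214, 73)/(-28446) = 32876/(-40177) - 116/(-28446) = 32876*(-1/40177) - 116*(-1/28446) = -32876/40177 + 58/14223 = -465265082/571437471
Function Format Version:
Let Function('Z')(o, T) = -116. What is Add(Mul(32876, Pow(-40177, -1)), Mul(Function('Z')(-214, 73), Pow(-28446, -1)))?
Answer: Rational(-465265082, 571437471) ≈ -0.81420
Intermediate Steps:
Add(Mul(32876, Pow(-40177, -1)), Mul(Function('Z')(-214, 73), Pow(-28446, -1))) = Add(Mul(32876, Pow(-40177, -1)), Mul(-116, Pow(-28446, -1))) = Add(Mul(32876, Rational(-1, 40177)), Mul(-116, Rational(-1, 28446))) = Add(Rational(-32876, 40177), Rational(58, 14223)) = Rational(-465265082, 571437471)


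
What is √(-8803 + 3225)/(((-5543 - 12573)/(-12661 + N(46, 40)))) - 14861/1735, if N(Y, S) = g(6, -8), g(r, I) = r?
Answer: -14861/1735 + 12655*I*√5578/18116 ≈ -8.5654 + 52.172*I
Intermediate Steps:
N(Y, S) = 6
√(-8803 + 3225)/(((-5543 - 12573)/(-12661 + N(46, 40)))) - 14861/1735 = √(-8803 + 3225)/(((-5543 - 12573)/(-12661 + 6))) - 14861/1735 = √(-5578)/((-18116/(-12655))) - 14861*1/1735 = (I*√5578)/((-18116*(-1/12655))) - 14861/1735 = (I*√5578)/(18116/12655) - 14861/1735 = (I*√5578)*(12655/18116) - 14861/1735 = 12655*I*√5578/18116 - 14861/1735 = -14861/1735 + 12655*I*√5578/18116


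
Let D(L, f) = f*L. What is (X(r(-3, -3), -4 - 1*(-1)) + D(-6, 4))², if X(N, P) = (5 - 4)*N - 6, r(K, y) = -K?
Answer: 729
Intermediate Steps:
X(N, P) = -6 + N (X(N, P) = 1*N - 6 = N - 6 = -6 + N)
D(L, f) = L*f
(X(r(-3, -3), -4 - 1*(-1)) + D(-6, 4))² = ((-6 - 1*(-3)) - 6*4)² = ((-6 + 3) - 24)² = (-3 - 24)² = (-27)² = 729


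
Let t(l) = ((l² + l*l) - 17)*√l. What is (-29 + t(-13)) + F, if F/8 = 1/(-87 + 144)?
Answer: -1645/57 + 321*I*√13 ≈ -28.86 + 1157.4*I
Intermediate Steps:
F = 8/57 (F = 8/(-87 + 144) = 8/57 ≈ 0.14035)
t(l) = √l*(-17 + 2*l²) (t(l) = ((l² + l²) - 17)*√l = (2*l² - 17)*√l = (-17 + 2*l²)*√l = √l*(-17 + 2*l²))
(-29 + t(-13)) + F = (-29 + √(-13)*(-17 + 2*(-13)²)) + 8/57 = (-29 + (I*√13)*(-17 + 2*169)) + 8/57 = (-29 + (I*√13)*(-17 + 338)) + 8/57 = (-29 + (I*√13)*321) + 8/57 = (-29 + 321*I*√13) + 8/57 = -1645/57 + 321*I*√13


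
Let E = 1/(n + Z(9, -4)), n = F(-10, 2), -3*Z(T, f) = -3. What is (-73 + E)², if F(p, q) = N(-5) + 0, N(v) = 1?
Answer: 21025/4 ≈ 5256.3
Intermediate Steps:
Z(T, f) = 1 (Z(T, f) = -⅓*(-3) = 1)
F(p, q) = 1 (F(p, q) = 1 + 0 = 1)
n = 1
E = ½ (E = 1/(1 + 1) = 1/2 = ½ ≈ 0.50000)
(-73 + E)² = (-73 + ½)² = (-145/2)² = 21025/4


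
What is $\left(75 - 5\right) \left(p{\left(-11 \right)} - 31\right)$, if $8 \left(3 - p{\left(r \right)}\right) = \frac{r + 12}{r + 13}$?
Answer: $- \frac{15715}{8} \approx -1964.4$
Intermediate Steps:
$p{\left(r \right)} = 3 - \frac{12 + r}{8 \left(13 + r\right)}$ ($p{\left(r \right)} = 3 - \frac{\left(r + 12\right) \frac{1}{r + 13}}{8} = 3 - \frac{\left(12 + r\right) \frac{1}{13 + r}}{8} = 3 - \frac{\frac{1}{13 + r} \left(12 + r\right)}{8} = 3 - \frac{12 + r}{8 \left(13 + r\right)}$)
$\left(75 - 5\right) \left(p{\left(-11 \right)} - 31\right) = \left(75 - 5\right) \left(\frac{300 + 23 \left(-11\right)}{8 \left(13 - 11\right)} - 31\right) = 70 \left(\frac{300 - 253}{8 \cdot 2} - 31\right) = 70 \left(\frac{1}{8} \cdot \frac{1}{2} \cdot 47 - 31\right) = 70 \left(\frac{47}{16} - 31\right) = 70 \left(- \frac{449}{16}\right) = - \frac{15715}{8}$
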